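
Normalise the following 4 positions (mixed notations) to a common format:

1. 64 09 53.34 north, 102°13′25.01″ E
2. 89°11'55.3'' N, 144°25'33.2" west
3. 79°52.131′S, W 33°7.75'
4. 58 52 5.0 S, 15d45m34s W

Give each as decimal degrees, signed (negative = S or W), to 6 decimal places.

1. 64.164817, 102.223614
2. 89.198694, -144.425889
3. -79.868850, -33.129167
4. -58.868056, -15.759444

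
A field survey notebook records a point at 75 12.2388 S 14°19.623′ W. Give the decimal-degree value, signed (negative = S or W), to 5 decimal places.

Lat: 12.2388′ = 0.203980°; total 75.203980
S ⇒ negate
Lon: 14 + 19.623/60 = 14.327050
W → negative

-75.20398, -14.32705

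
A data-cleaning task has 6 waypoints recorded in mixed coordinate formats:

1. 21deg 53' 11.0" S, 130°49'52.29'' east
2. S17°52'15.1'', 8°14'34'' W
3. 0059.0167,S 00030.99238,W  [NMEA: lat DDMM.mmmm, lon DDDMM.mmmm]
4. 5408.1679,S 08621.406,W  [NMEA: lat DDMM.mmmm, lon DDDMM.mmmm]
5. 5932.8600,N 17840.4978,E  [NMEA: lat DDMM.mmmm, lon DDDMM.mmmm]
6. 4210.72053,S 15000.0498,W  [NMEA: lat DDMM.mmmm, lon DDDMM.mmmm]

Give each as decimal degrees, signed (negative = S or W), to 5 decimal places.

Point 1:
  φ: 21 + 53/60 + 11/3600 = 21.886389
  S → negative
  Lon: 130° + 49/60 + 52.29/3600 = 130 + 0.816667 + 0.014525 = 130.831192
  E → positive
Point 2:
  Latitude: 17 + 52/60 + 15.1/3600 = 17.870861
  S ⇒ negate
  Longitude: 8 + 14/60 + 34/3600 = 8.242778
  hemisphere W, so the sign is −
Point 3:
  Latitude: degrees = first 2 digits = 0, minutes = 59.0167; 0 + 59.0167/60 = 0.983612
  hemisphere S, so the sign is −
  λ: split at 3 digits → 000° and 30.99238′; 0 + 30.99238/60 = 0.516540
  W → negative
Point 4:
  Latitude: split at 2 digits → 54° and 8.1679′; 54 + 8.1679/60 = 54.136132
  S → negative
  Lon: split at 3 digits → 086° and 21.406′; 86 + 21.406/60 = 86.356767
  W ⇒ negate
Point 5:
  Lat: split at 2 digits → 59° and 32.86′; 59 + 32.86/60 = 59.547667
  N → positive
  λ: degrees = first 3 digits = 178, minutes = 40.4978; 178 + 40.4978/60 = 178.674963
  E ⇒ keep positive
Point 6:
  Lat: degrees = first 2 digits = 42, minutes = 10.72053; 42 + 10.72053/60 = 42.178676
  hemisphere S, so the sign is −
  λ: degrees = first 3 digits = 150, minutes = 0.0498; 150 + 0.0498/60 = 150.000830
  hemisphere W, so the sign is −

1. -21.88639, 130.83119
2. -17.87086, -8.24278
3. -0.98361, -0.51654
4. -54.13613, -86.35677
5. 59.54767, 178.67496
6. -42.17868, -150.00083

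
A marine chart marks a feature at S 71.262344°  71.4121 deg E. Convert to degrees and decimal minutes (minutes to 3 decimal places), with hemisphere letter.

71° 15.741′ S, 71° 24.726′ E

Latitude: 71° + 0.262344 × 60 = 71° 15.74064′
Lon: minutes = (71.412100 − 71) × 60 = 24.72600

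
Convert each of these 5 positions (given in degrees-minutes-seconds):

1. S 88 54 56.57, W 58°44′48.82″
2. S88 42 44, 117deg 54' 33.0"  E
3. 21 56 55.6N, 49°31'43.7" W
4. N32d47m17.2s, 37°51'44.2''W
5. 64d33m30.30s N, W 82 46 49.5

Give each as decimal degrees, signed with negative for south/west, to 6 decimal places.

1. -88.915714, -58.746894
2. -88.712222, 117.909167
3. 21.948778, -49.528806
4. 32.788111, -37.862278
5. 64.558417, -82.780417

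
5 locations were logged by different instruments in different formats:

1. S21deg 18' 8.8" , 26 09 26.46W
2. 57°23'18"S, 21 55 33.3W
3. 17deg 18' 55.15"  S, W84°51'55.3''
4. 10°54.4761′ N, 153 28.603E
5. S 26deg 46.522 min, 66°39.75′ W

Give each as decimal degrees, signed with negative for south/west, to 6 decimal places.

1. -21.302444, -26.157350
2. -57.388333, -21.925917
3. -17.315319, -84.865361
4. 10.907935, 153.476717
5. -26.775367, -66.662500

Point 1:
  φ: 18′ + 8.8″ = 18.14667′; 21 + 18.14667/60 = 21.3024444
  S → negative
  Lon: 26° + 9/60 + 26.46/3600 = 26 + 0.150000 + 0.007350 = 26.1573500
  W → negative
Point 2:
  Lat: 57° + 23/60 + 18/3600 = 57 + 0.383333 + 0.005000 = 57.3883333
  S → negative
  λ: 21 + 55/60 + 33.3/3600 = 21.9259167
  W → negative
Point 3:
  φ: 17° + 18/60 + 55.15/3600 = 17 + 0.300000 + 0.015319 = 17.3153194
  S → negative
  Lon: 84 + 51/60 + 55.3/3600 = 84.8653611
  W → negative
Point 4:
  φ: 10 + 54.4761/60 = 10.9079350
  N ⇒ keep positive
  Longitude: 28.603′ = 0.476717°; total 153.4767167
  E ⇒ keep positive
Point 5:
  Lat: 46.522′ = 0.775367°; total 26.7753667
  S → negative
  Longitude: 66 + 39.75/60 = 66.6625000
  W → negative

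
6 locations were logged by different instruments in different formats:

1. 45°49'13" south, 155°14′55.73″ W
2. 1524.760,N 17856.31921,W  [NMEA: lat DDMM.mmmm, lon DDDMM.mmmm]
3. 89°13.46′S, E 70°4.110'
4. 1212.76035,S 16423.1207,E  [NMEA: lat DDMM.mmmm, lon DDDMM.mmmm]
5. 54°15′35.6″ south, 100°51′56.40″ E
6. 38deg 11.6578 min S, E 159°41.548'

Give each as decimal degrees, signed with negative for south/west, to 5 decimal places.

Point 1:
  Lat: 45° + 49/60 + 13/3600 = 45 + 0.816667 + 0.003611 = 45.820278
  S → negative
  Lon: 155 + 14/60 + 55.73/3600 = 155.248814
  W ⇒ negate
Point 2:
  Lat: degrees = first 2 digits = 15, minutes = 24.76; 15 + 24.76/60 = 15.412667
  N ⇒ keep positive
  Longitude: split at 3 digits → 178° and 56.31921′; 178 + 56.31921/60 = 178.938654
  W ⇒ negate
Point 3:
  φ: 13.46′ = 0.224333°; total 89.224333
  hemisphere S, so the sign is −
  Lon: 70 + 4.11/60 = 70.068500
  E ⇒ keep positive
Point 4:
  Lat: split at 2 digits → 12° and 12.76035′; 12 + 12.76035/60 = 12.212673
  hemisphere S, so the sign is −
  λ: degrees = first 3 digits = 164, minutes = 23.1207; 164 + 23.1207/60 = 164.385345
  E → positive
Point 5:
  Lat: 15′ + 35.6″ = 15.59333′; 54 + 15.59333/60 = 54.259889
  hemisphere S, so the sign is −
  λ: 100° + 51/60 + 56.4/3600 = 100 + 0.850000 + 0.015667 = 100.865667
  E ⇒ keep positive
Point 6:
  Latitude: 38 + 11.6578/60 = 38.194297
  S → negative
  λ: 159 + 41.548/60 = 159.692467
  E → positive

1. -45.82028, -155.24881
2. 15.41267, -178.93865
3. -89.22433, 70.06850
4. -12.21267, 164.38535
5. -54.25989, 100.86567
6. -38.19430, 159.69247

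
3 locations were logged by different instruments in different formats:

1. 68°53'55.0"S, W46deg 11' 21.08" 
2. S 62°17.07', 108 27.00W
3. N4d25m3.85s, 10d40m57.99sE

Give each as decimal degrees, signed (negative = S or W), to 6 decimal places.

Point 1:
  Latitude: 68 + 53/60 + 55/3600 = 68.8986111
  S ⇒ negate
  Longitude: 46° + 11/60 + 21.08/3600 = 46 + 0.183333 + 0.005856 = 46.1891889
  W ⇒ negate
Point 2:
  Lat: 62 + 17.07/60 = 62.2845000
  S ⇒ negate
  Longitude: 27′ = 0.450000°; total 108.4500000
  hemisphere W, so the sign is −
Point 3:
  Latitude: 4 + 25/60 + 3.85/3600 = 4.4177361
  N ⇒ keep positive
  λ: 10° + 40/60 + 57.99/3600 = 10 + 0.666667 + 0.016108 = 10.6827750
  E ⇒ keep positive

1. -68.898611, -46.189189
2. -62.284500, -108.450000
3. 4.417736, 10.682775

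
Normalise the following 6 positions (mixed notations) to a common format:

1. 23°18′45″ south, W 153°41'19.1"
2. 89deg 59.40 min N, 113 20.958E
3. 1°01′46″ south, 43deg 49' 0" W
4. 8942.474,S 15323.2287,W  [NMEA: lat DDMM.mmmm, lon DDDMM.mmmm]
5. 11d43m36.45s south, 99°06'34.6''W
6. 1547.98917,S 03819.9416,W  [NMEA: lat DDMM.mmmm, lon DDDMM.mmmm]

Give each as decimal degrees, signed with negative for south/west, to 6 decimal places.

1. -23.312500, -153.688639
2. 89.990000, 113.349300
3. -1.029444, -43.816667
4. -89.707900, -153.387145
5. -11.726792, -99.109611
6. -15.799820, -38.332360

Point 1:
  φ: 23° + 18/60 + 45/3600 = 23 + 0.300000 + 0.012500 = 23.3125000
  S → negative
  Longitude: 153° + 41/60 + 19.1/3600 = 153 + 0.683333 + 0.005306 = 153.6886389
  hemisphere W, so the sign is −
Point 2:
  Latitude: 89 + 59.4/60 = 89.9900000
  N ⇒ keep positive
  Lon: 113 + 20.958/60 = 113.3493000
  E ⇒ keep positive
Point 3:
  Lat: 1 + 1/60 + 46/3600 = 1.0294444
  S → negative
  λ: 43° + 49/60 + 0/3600 = 43 + 0.816667 + 0.000000 = 43.8166667
  hemisphere W, so the sign is −
Point 4:
  φ: degrees = first 2 digits = 89, minutes = 42.474; 89 + 42.474/60 = 89.7079000
  S → negative
  Lon: degrees = first 3 digits = 153, minutes = 23.2287; 153 + 23.2287/60 = 153.3871450
  hemisphere W, so the sign is −
Point 5:
  Latitude: 43′ + 36.45″ = 43.60750′; 11 + 43.60750/60 = 11.7267917
  S ⇒ negate
  Longitude: 6′ + 34.6″ = 6.57667′; 99 + 6.57667/60 = 99.1096111
  hemisphere W, so the sign is −
Point 6:
  φ: split at 2 digits → 15° and 47.98917′; 15 + 47.98917/60 = 15.7998195
  S → negative
  Longitude: split at 3 digits → 038° and 19.9416′; 38 + 19.9416/60 = 38.3323600
  W ⇒ negate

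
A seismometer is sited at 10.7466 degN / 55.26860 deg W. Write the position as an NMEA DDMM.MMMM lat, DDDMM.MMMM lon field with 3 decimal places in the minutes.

Latitude: minutes = (10.746600 − 10) × 60 = 44.79600
Longitude: fractional part 0.268600 → 16.11600 minutes

1044.796,N / 05516.116,W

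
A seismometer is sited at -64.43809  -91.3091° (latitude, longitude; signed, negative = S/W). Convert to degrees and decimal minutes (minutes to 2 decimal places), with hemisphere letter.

Latitude is negative → S; |value| = 64.438090
φ: minutes = (64.438090 − 64) × 60 = 26.2854
Longitude is negative → W; |value| = 91.309100
λ: fractional part 0.309100 → 18.5460 minutes

64° 26.29′ S, 91° 18.55′ W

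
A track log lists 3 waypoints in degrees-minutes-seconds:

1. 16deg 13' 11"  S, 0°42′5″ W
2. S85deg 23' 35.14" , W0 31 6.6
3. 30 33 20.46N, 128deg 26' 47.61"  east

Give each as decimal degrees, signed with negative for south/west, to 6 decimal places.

Point 1:
  φ: 16 + 13/60 + 11/3600 = 16.2197222
  S ⇒ negate
  Longitude: 42′ + 5″ = 42.08333′; 0 + 42.08333/60 = 0.7013889
  W → negative
Point 2:
  Latitude: 85 + 23/60 + 35.14/3600 = 85.3930944
  hemisphere S, so the sign is −
  Longitude: 31′ + 6.6″ = 31.11000′; 0 + 31.11000/60 = 0.5185000
  W ⇒ negate
Point 3:
  Latitude: 33′ + 20.46″ = 33.34100′; 30 + 33.34100/60 = 30.5556833
  N ⇒ keep positive
  λ: 128 + 26/60 + 47.61/3600 = 128.4465583
  E → positive

1. -16.219722, -0.701389
2. -85.393094, -0.518500
3. 30.555683, 128.446558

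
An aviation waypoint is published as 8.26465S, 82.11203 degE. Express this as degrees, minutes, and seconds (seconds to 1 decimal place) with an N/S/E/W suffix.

Lat: 0.264650 × 60 = 15.87900′ → 15′, remainder × 60 = 52.740″
Longitude: 0.112030 × 60 = 6.72180′ → 6′, remainder × 60 = 43.308″

8°15′52.7″ S, 82°06′43.3″ E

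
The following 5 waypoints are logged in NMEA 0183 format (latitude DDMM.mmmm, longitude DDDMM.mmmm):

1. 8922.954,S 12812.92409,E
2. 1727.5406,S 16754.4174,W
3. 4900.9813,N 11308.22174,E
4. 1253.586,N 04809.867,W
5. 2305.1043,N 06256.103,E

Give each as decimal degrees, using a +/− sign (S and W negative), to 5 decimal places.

Point 1:
  φ: split at 2 digits → 89° and 22.954′; 89 + 22.954/60 = 89.382567
  S ⇒ negate
  Lon: split at 3 digits → 128° and 12.92409′; 128 + 12.92409/60 = 128.215402
  E → positive
Point 2:
  Latitude: split at 2 digits → 17° and 27.5406′; 17 + 27.5406/60 = 17.459010
  S ⇒ negate
  Lon: degrees = first 3 digits = 167, minutes = 54.4174; 167 + 54.4174/60 = 167.906957
  W ⇒ negate
Point 3:
  Latitude: split at 2 digits → 49° and 0.9813′; 49 + 0.9813/60 = 49.016355
  N → positive
  Lon: degrees = first 3 digits = 113, minutes = 8.22174; 113 + 8.22174/60 = 113.137029
  E → positive
Point 4:
  Lat: degrees = first 2 digits = 12, minutes = 53.586; 12 + 53.586/60 = 12.893100
  N ⇒ keep positive
  Longitude: degrees = first 3 digits = 48, minutes = 9.867; 48 + 9.867/60 = 48.164450
  hemisphere W, so the sign is −
Point 5:
  φ: split at 2 digits → 23° and 5.1043′; 23 + 5.1043/60 = 23.085072
  N → positive
  λ: degrees = first 3 digits = 62, minutes = 56.103; 62 + 56.103/60 = 62.935050
  E ⇒ keep positive

1. -89.38257, 128.21540
2. -17.45901, -167.90696
3. 49.01636, 113.13703
4. 12.89310, -48.16445
5. 23.08507, 62.93505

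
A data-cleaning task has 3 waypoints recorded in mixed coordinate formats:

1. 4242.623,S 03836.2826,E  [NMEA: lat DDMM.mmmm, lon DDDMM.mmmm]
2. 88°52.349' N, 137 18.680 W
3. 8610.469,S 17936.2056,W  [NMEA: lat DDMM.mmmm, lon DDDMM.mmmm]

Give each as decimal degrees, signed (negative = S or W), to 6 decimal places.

1. -42.710383, 38.604710
2. 88.872483, -137.311333
3. -86.174483, -179.603427

Point 1:
  Latitude: degrees = first 2 digits = 42, minutes = 42.623; 42 + 42.623/60 = 42.7103833
  hemisphere S, so the sign is −
  Longitude: split at 3 digits → 038° and 36.2826′; 38 + 36.2826/60 = 38.6047100
  E ⇒ keep positive
Point 2:
  φ: 52.349′ = 0.872483°; total 88.8724833
  N → positive
  Lon: 137 + 18.68/60 = 137.3113333
  W ⇒ negate
Point 3:
  φ: split at 2 digits → 86° and 10.469′; 86 + 10.469/60 = 86.1744833
  S ⇒ negate
  λ: degrees = first 3 digits = 179, minutes = 36.2056; 179 + 36.2056/60 = 179.6034267
  W → negative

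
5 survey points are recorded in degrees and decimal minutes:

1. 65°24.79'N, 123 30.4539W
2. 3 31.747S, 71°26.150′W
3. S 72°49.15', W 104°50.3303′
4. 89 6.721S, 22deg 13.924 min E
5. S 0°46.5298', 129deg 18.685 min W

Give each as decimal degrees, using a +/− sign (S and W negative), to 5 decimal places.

Point 1:
  φ: 65 + 24.79/60 = 65.413167
  N ⇒ keep positive
  Lon: 123 + 30.4539/60 = 123.507565
  hemisphere W, so the sign is −
Point 2:
  Latitude: 31.747′ = 0.529117°; total 3.529117
  hemisphere S, so the sign is −
  Longitude: 71 + 26.15/60 = 71.435833
  W → negative
Point 3:
  Latitude: 72 + 49.15/60 = 72.819167
  hemisphere S, so the sign is −
  Lon: 104 + 50.3303/60 = 104.838838
  W ⇒ negate
Point 4:
  Lat: 6.721′ = 0.112017°; total 89.112017
  hemisphere S, so the sign is −
  λ: 13.924′ = 0.232067°; total 22.232067
  E ⇒ keep positive
Point 5:
  φ: 0 + 46.5298/60 = 0.775497
  hemisphere S, so the sign is −
  Lon: 18.685′ = 0.311417°; total 129.311417
  W → negative

1. 65.41317, -123.50757
2. -3.52912, -71.43583
3. -72.81917, -104.83884
4. -89.11202, 22.23207
5. -0.77550, -129.31142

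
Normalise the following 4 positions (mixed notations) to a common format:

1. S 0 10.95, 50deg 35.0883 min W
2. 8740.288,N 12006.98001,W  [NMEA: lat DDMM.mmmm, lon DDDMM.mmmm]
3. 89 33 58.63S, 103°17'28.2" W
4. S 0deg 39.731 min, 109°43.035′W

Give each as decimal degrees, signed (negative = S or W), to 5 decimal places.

1. -0.18250, -50.58481
2. 87.67147, -120.11633
3. -89.56629, -103.29117
4. -0.66218, -109.71725

Point 1:
  Lat: 10.95′ = 0.182500°; total 0.182500
  hemisphere S, so the sign is −
  Longitude: 50 + 35.0883/60 = 50.584805
  W ⇒ negate
Point 2:
  Lat: split at 2 digits → 87° and 40.288′; 87 + 40.288/60 = 87.671467
  N → positive
  Lon: split at 3 digits → 120° and 6.98001′; 120 + 6.98001/60 = 120.116334
  W ⇒ negate
Point 3:
  φ: 89° + 33/60 + 58.63/3600 = 89 + 0.550000 + 0.016286 = 89.566286
  hemisphere S, so the sign is −
  λ: 103 + 17/60 + 28.2/3600 = 103.291167
  W ⇒ negate
Point 4:
  Lat: 0 + 39.731/60 = 0.662183
  S → negative
  Longitude: 43.035′ = 0.717250°; total 109.717250
  W ⇒ negate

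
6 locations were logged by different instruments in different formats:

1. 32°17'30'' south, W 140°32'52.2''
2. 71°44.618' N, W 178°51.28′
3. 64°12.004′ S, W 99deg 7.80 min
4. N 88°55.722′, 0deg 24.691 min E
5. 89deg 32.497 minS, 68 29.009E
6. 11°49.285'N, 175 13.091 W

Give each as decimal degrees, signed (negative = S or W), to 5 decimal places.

1. -32.29167, -140.54783
2. 71.74363, -178.85467
3. -64.20007, -99.13000
4. 88.92870, 0.41152
5. -89.54162, 68.48348
6. 11.82142, -175.21818

Point 1:
  Latitude: 17′ + 30″ = 17.50000′; 32 + 17.50000/60 = 32.291667
  S ⇒ negate
  λ: 140 + 32/60 + 52.2/3600 = 140.547833
  W → negative
Point 2:
  Lat: 44.618′ = 0.743633°; total 71.743633
  N ⇒ keep positive
  λ: 178 + 51.28/60 = 178.854667
  W → negative
Point 3:
  Latitude: 64 + 12.004/60 = 64.200067
  S → negative
  Longitude: 7.8′ = 0.130000°; total 99.130000
  W → negative
Point 4:
  Latitude: 88 + 55.722/60 = 88.928700
  N ⇒ keep positive
  Lon: 24.691′ = 0.411517°; total 0.411517
  E ⇒ keep positive
Point 5:
  Lat: 32.497′ = 0.541617°; total 89.541617
  hemisphere S, so the sign is −
  Longitude: 68 + 29.009/60 = 68.483483
  E → positive
Point 6:
  Lat: 49.285′ = 0.821417°; total 11.821417
  N → positive
  Longitude: 175 + 13.091/60 = 175.218183
  hemisphere W, so the sign is −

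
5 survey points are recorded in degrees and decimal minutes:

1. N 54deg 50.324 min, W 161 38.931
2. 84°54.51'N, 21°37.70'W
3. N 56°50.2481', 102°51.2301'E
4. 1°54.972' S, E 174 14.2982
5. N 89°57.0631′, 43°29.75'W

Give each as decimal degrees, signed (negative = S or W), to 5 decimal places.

1. 54.83873, -161.64885
2. 84.90850, -21.62833
3. 56.83747, 102.85384
4. -1.91620, 174.23830
5. 89.95105, -43.49583

Point 1:
  φ: 54 + 50.324/60 = 54.838733
  N → positive
  Lon: 161 + 38.931/60 = 161.648850
  W → negative
Point 2:
  Lat: 84 + 54.51/60 = 84.908500
  N ⇒ keep positive
  Longitude: 37.7′ = 0.628333°; total 21.628333
  W ⇒ negate
Point 3:
  Lat: 56 + 50.2481/60 = 56.837468
  N ⇒ keep positive
  Longitude: 102 + 51.2301/60 = 102.853835
  E → positive
Point 4:
  Latitude: 1 + 54.972/60 = 1.916200
  hemisphere S, so the sign is −
  Lon: 14.2982′ = 0.238303°; total 174.238303
  E → positive
Point 5:
  Latitude: 89 + 57.0631/60 = 89.951052
  N ⇒ keep positive
  Lon: 43 + 29.75/60 = 43.495833
  hemisphere W, so the sign is −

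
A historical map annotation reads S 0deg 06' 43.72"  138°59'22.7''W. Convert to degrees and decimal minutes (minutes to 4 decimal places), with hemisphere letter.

φ: 6 + 43.72/60 = 6.728667′
Longitude: 59 + 22.7/60 = 59.378333′

0° 6.7287′ S, 138° 59.3783′ W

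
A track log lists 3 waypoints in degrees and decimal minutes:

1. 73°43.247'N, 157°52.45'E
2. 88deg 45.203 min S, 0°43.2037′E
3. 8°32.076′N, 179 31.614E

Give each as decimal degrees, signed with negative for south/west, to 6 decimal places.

Point 1:
  Lat: 73 + 43.247/60 = 73.7207833
  N ⇒ keep positive
  λ: 157 + 52.45/60 = 157.8741667
  E ⇒ keep positive
Point 2:
  φ: 88 + 45.203/60 = 88.7533833
  S ⇒ negate
  λ: 0 + 43.2037/60 = 0.7200617
  E → positive
Point 3:
  φ: 8 + 32.076/60 = 8.5346000
  N → positive
  λ: 179 + 31.614/60 = 179.5269000
  E → positive

1. 73.720783, 157.874167
2. -88.753383, 0.720062
3. 8.534600, 179.526900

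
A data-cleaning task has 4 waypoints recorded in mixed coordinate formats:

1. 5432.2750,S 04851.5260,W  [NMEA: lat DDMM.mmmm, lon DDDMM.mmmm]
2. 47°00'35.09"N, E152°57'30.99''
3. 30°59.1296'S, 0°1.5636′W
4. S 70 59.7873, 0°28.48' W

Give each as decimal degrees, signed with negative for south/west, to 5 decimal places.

Point 1:
  φ: degrees = first 2 digits = 54, minutes = 32.275; 54 + 32.275/60 = 54.537917
  hemisphere S, so the sign is −
  λ: degrees = first 3 digits = 48, minutes = 51.526; 48 + 51.526/60 = 48.858767
  W → negative
Point 2:
  Latitude: 47° + 0/60 + 35.09/3600 = 47 + 0.000000 + 0.009747 = 47.009747
  N → positive
  λ: 57′ + 30.99″ = 57.51650′; 152 + 57.51650/60 = 152.958608
  E → positive
Point 3:
  Lat: 30 + 59.1296/60 = 30.985493
  S → negative
  λ: 1.5636′ = 0.026060°; total 0.026060
  W ⇒ negate
Point 4:
  φ: 70 + 59.7873/60 = 70.996455
  hemisphere S, so the sign is −
  Lon: 28.48′ = 0.474667°; total 0.474667
  W → negative

1. -54.53792, -48.85877
2. 47.00975, 152.95861
3. -30.98549, -0.02606
4. -70.99646, -0.47467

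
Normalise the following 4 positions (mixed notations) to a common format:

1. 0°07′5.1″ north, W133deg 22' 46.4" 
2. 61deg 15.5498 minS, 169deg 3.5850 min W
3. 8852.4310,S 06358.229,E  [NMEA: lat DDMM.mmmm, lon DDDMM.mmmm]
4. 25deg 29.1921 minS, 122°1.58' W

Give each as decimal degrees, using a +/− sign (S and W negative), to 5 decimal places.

Point 1:
  φ: 0 + 7/60 + 5.1/3600 = 0.118083
  N → positive
  Longitude: 133 + 22/60 + 46.4/3600 = 133.379556
  hemisphere W, so the sign is −
Point 2:
  Latitude: 61 + 15.5498/60 = 61.259163
  S ⇒ negate
  Longitude: 3.585′ = 0.059750°; total 169.059750
  W ⇒ negate
Point 3:
  Latitude: degrees = first 2 digits = 88, minutes = 52.431; 88 + 52.431/60 = 88.873850
  S → negative
  Longitude: degrees = first 3 digits = 63, minutes = 58.229; 63 + 58.229/60 = 63.970483
  E → positive
Point 4:
  φ: 25 + 29.1921/60 = 25.486535
  S → negative
  Longitude: 122 + 1.58/60 = 122.026333
  hemisphere W, so the sign is −

1. 0.11808, -133.37956
2. -61.25916, -169.05975
3. -88.87385, 63.97048
4. -25.48654, -122.02633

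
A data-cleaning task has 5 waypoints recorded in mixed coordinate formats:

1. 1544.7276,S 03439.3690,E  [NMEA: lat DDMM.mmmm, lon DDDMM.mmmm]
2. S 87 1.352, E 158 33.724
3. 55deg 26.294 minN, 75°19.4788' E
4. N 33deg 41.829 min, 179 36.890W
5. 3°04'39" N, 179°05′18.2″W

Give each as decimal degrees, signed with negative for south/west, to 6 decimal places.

Point 1:
  φ: degrees = first 2 digits = 15, minutes = 44.7276; 15 + 44.7276/60 = 15.7454600
  hemisphere S, so the sign is −
  λ: degrees = first 3 digits = 34, minutes = 39.369; 34 + 39.369/60 = 34.6561500
  E ⇒ keep positive
Point 2:
  Lat: 87 + 1.352/60 = 87.0225333
  S → negative
  Longitude: 33.724′ = 0.562067°; total 158.5620667
  E → positive
Point 3:
  Latitude: 26.294′ = 0.438233°; total 55.4382333
  N → positive
  Longitude: 75 + 19.4788/60 = 75.3246467
  E → positive
Point 4:
  φ: 41.829′ = 0.697150°; total 33.6971500
  N ⇒ keep positive
  Lon: 179 + 36.89/60 = 179.6148333
  W ⇒ negate
Point 5:
  Lat: 3 + 4/60 + 39/3600 = 3.0775000
  N → positive
  λ: 5′ + 18.2″ = 5.30333′; 179 + 5.30333/60 = 179.0883889
  W ⇒ negate

1. -15.745460, 34.656150
2. -87.022533, 158.562067
3. 55.438233, 75.324647
4. 33.697150, -179.614833
5. 3.077500, -179.088389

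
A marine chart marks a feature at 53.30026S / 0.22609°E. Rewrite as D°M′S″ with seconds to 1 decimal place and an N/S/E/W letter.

Lat: 0.300260° → 18.01560′; 0.01560 × 60 = 0.936″
λ: 0.226090° → 13.56540′; 0.56540 × 60 = 33.924″

53°18′0.9″ S, 0°13′33.9″ E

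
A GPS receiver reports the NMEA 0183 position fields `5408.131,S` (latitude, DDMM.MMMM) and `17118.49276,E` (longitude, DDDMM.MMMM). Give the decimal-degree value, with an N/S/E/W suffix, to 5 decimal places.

Lat: degrees = first 2 digits = 54, minutes = 8.131; 54 + 8.131/60 = 54.135517
λ: degrees = first 3 digits = 171, minutes = 18.49276; 171 + 18.49276/60 = 171.308213

54.13552° S, 171.30821° E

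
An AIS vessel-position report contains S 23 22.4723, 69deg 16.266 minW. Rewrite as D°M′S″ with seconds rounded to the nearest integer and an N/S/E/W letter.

φ: fractional minutes 0.47230 × 60 = 28.34″
Lon: 16.26600′ → 16′ and 0.26600 × 60 = 15.96″

23°22′28″ S, 69°16′16″ W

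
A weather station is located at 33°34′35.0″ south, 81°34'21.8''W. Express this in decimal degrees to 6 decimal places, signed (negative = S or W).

-33.576389, -81.572722

φ: 33 + 34/60 + 35/3600 = 33.5763889
hemisphere S, so the sign is −
Longitude: 81 + 34/60 + 21.8/3600 = 81.5727222
W → negative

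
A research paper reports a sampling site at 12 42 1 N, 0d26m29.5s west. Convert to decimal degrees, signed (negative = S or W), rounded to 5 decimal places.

12.70028, -0.44153

Lat: 12° + 42/60 + 1/3600 = 12 + 0.700000 + 0.000278 = 12.700278
N ⇒ keep positive
Lon: 0° + 26/60 + 29.5/3600 = 0 + 0.433333 + 0.008194 = 0.441528
W ⇒ negate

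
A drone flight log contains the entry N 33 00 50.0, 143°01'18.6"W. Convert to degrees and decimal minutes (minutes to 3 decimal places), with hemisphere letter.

Lat: 0 + 50/60 = 0.83333′
Longitude: 1 + 18.6/60 = 1.31000′

33° 0.833′ N, 143° 1.310′ W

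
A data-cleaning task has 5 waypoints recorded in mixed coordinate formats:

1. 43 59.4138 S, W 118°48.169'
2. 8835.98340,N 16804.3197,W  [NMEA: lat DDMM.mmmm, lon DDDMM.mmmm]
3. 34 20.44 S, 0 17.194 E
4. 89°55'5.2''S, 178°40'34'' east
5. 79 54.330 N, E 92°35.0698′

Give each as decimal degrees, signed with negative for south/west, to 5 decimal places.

Point 1:
  φ: 59.4138′ = 0.990230°; total 43.990230
  S ⇒ negate
  Lon: 118 + 48.169/60 = 118.802817
  W ⇒ negate
Point 2:
  Lat: degrees = first 2 digits = 88, minutes = 35.9834; 88 + 35.9834/60 = 88.599723
  N → positive
  Longitude: split at 3 digits → 168° and 4.3197′; 168 + 4.3197/60 = 168.071995
  hemisphere W, so the sign is −
Point 3:
  φ: 34 + 20.44/60 = 34.340667
  S ⇒ negate
  Longitude: 0 + 17.194/60 = 0.286567
  E → positive
Point 4:
  Latitude: 89 + 55/60 + 5.2/3600 = 89.918111
  hemisphere S, so the sign is −
  Lon: 178 + 40/60 + 34/3600 = 178.676111
  E ⇒ keep positive
Point 5:
  φ: 54.33′ = 0.905500°; total 79.905500
  N → positive
  Longitude: 92 + 35.0698/60 = 92.584497
  E → positive

1. -43.99023, -118.80282
2. 88.59972, -168.07200
3. -34.34067, 0.28657
4. -89.91811, 178.67611
5. 79.90550, 92.58450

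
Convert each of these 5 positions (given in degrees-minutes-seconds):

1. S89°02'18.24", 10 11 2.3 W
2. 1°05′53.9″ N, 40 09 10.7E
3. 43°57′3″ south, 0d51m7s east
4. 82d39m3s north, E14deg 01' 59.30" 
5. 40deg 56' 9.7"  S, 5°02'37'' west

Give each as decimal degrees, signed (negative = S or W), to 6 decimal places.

Point 1:
  Latitude: 89 + 2/60 + 18.24/3600 = 89.0384000
  hemisphere S, so the sign is −
  Lon: 10° + 11/60 + 2.3/3600 = 10 + 0.183333 + 0.000639 = 10.1839722
  W → negative
Point 2:
  φ: 5′ + 53.9″ = 5.89833′; 1 + 5.89833/60 = 1.0983056
  N → positive
  λ: 9′ + 10.7″ = 9.17833′; 40 + 9.17833/60 = 40.1529722
  E → positive
Point 3:
  Latitude: 43 + 57/60 + 3/3600 = 43.9508333
  S ⇒ negate
  Longitude: 0 + 51/60 + 7/3600 = 0.8519444
  E ⇒ keep positive
Point 4:
  φ: 82 + 39/60 + 3/3600 = 82.6508333
  N ⇒ keep positive
  Lon: 14 + 1/60 + 59.3/3600 = 14.0331389
  E ⇒ keep positive
Point 5:
  Latitude: 40° + 56/60 + 9.7/3600 = 40 + 0.933333 + 0.002694 = 40.9360278
  hemisphere S, so the sign is −
  Lon: 2′ + 37″ = 2.61667′; 5 + 2.61667/60 = 5.0436111
  W ⇒ negate

1. -89.038400, -10.183972
2. 1.098306, 40.152972
3. -43.950833, 0.851944
4. 82.650833, 14.033139
5. -40.936028, -5.043611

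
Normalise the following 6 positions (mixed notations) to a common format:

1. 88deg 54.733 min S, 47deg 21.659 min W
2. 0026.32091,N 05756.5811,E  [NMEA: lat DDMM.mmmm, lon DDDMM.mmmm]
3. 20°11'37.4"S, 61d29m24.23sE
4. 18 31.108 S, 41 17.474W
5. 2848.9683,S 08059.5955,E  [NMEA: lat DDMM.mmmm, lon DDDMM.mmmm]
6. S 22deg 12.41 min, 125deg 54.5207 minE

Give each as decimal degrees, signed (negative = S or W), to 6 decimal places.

1. -88.912217, -47.360983
2. 0.438682, 57.943018
3. -20.193722, 61.490064
4. -18.518467, -41.291233
5. -28.816138, 80.993258
6. -22.206833, 125.908678

Point 1:
  Latitude: 54.733′ = 0.912217°; total 88.9122167
  hemisphere S, so the sign is −
  Lon: 47 + 21.659/60 = 47.3609833
  W → negative
Point 2:
  Latitude: split at 2 digits → 00° and 26.32091′; 0 + 26.32091/60 = 0.4386818
  N → positive
  λ: degrees = first 3 digits = 57, minutes = 56.5811; 57 + 56.5811/60 = 57.9430183
  E ⇒ keep positive
Point 3:
  φ: 11′ + 37.4″ = 11.62333′; 20 + 11.62333/60 = 20.1937222
  S → negative
  λ: 61° + 29/60 + 24.23/3600 = 61 + 0.483333 + 0.006731 = 61.4900639
  E → positive
Point 4:
  Lat: 31.108′ = 0.518467°; total 18.5184667
  S ⇒ negate
  λ: 17.474′ = 0.291233°; total 41.2912333
  W ⇒ negate
Point 5:
  Latitude: split at 2 digits → 28° and 48.9683′; 28 + 48.9683/60 = 28.8161383
  S → negative
  λ: split at 3 digits → 080° and 59.5955′; 80 + 59.5955/60 = 80.9932583
  E ⇒ keep positive
Point 6:
  Lat: 22 + 12.41/60 = 22.2068333
  S → negative
  Longitude: 54.5207′ = 0.908678°; total 125.9086783
  E → positive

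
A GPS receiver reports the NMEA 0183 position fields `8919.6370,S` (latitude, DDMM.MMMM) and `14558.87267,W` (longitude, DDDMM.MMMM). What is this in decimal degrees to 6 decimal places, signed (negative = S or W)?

Latitude: degrees = first 2 digits = 89, minutes = 19.637; 89 + 19.637/60 = 89.3272833
S ⇒ negate
Lon: degrees = first 3 digits = 145, minutes = 58.87267; 145 + 58.87267/60 = 145.9812112
W ⇒ negate

-89.327283, -145.981211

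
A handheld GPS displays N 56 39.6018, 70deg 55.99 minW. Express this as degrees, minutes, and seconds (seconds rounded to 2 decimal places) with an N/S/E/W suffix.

Latitude: 39.60180′ → 39′ and 0.60180 × 60 = 36.1080″
Longitude: 55.99000′ → 55′ and 0.99000 × 60 = 59.4000″

56°39′36.11″ N, 70°55′59.40″ W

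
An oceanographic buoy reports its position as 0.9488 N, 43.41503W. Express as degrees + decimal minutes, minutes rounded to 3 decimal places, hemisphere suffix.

0° 56.928′ N, 43° 24.902′ W

Lat: minutes = (0.948800 − 0) × 60 = 56.92800
Lon: fractional part 0.415030 → 24.90180 minutes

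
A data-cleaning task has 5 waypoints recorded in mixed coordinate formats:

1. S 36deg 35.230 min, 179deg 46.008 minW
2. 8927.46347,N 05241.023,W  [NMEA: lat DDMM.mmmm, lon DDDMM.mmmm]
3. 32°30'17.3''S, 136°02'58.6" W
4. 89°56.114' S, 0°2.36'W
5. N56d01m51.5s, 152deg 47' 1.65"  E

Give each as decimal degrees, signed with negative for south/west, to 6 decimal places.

Point 1:
  Lat: 35.23′ = 0.587167°; total 36.5871667
  hemisphere S, so the sign is −
  Longitude: 179 + 46.008/60 = 179.7668000
  W → negative
Point 2:
  Lat: degrees = first 2 digits = 89, minutes = 27.46347; 89 + 27.46347/60 = 89.4577245
  N ⇒ keep positive
  λ: degrees = first 3 digits = 52, minutes = 41.023; 52 + 41.023/60 = 52.6837167
  W ⇒ negate
Point 3:
  φ: 30′ + 17.3″ = 30.28833′; 32 + 30.28833/60 = 32.5048056
  S → negative
  Longitude: 2′ + 58.6″ = 2.97667′; 136 + 2.97667/60 = 136.0496111
  W → negative
Point 4:
  Lat: 56.114′ = 0.935233°; total 89.9352333
  S → negative
  Longitude: 2.36′ = 0.039333°; total 0.0393333
  W → negative
Point 5:
  Latitude: 1′ + 51.5″ = 1.85833′; 56 + 1.85833/60 = 56.0309722
  N ⇒ keep positive
  Longitude: 47′ + 1.65″ = 47.02750′; 152 + 47.02750/60 = 152.7837917
  E → positive

1. -36.587167, -179.766800
2. 89.457725, -52.683717
3. -32.504806, -136.049611
4. -89.935233, -0.039333
5. 56.030972, 152.783792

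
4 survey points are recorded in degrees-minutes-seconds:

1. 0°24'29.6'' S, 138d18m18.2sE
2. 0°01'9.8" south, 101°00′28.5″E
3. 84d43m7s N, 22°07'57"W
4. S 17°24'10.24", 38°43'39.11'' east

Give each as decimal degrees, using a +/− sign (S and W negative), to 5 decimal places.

1. -0.40822, 138.30506
2. -0.01939, 101.00792
3. 84.71861, -22.13250
4. -17.40284, 38.72753

Point 1:
  Lat: 0 + 24/60 + 29.6/3600 = 0.408222
  S → negative
  λ: 18′ + 18.2″ = 18.30333′; 138 + 18.30333/60 = 138.305056
  E ⇒ keep positive
Point 2:
  Lat: 0 + 1/60 + 9.8/3600 = 0.019389
  S ⇒ negate
  λ: 0′ + 28.5″ = 0.47500′; 101 + 0.47500/60 = 101.007917
  E → positive
Point 3:
  Latitude: 84° + 43/60 + 7/3600 = 84 + 0.716667 + 0.001944 = 84.718611
  N ⇒ keep positive
  λ: 22° + 7/60 + 57/3600 = 22 + 0.116667 + 0.015833 = 22.132500
  W ⇒ negate
Point 4:
  φ: 17° + 24/60 + 10.24/3600 = 17 + 0.400000 + 0.002844 = 17.402844
  S ⇒ negate
  Lon: 43′ + 39.11″ = 43.65183′; 38 + 43.65183/60 = 38.727531
  E → positive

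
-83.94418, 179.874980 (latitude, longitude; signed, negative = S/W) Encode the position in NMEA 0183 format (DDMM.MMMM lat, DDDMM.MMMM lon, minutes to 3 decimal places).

Latitude is negative → S; |value| = 83.944180
Lat: minutes = (83.944180 − 83) × 60 = 56.65080
λ: 179° + 0.874980 × 60 = 179° 52.49880′

8356.651,S / 17952.499,E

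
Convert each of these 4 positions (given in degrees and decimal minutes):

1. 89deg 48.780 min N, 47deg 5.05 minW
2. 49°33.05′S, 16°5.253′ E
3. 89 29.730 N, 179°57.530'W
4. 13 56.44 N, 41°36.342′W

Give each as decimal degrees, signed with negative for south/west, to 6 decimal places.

1. 89.813000, -47.084167
2. -49.550833, 16.087550
3. 89.495500, -179.958833
4. 13.940667, -41.605700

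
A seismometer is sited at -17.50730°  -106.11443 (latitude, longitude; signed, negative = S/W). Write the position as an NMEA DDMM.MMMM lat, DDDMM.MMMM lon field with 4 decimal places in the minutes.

Latitude is negative → S; |value| = 17.507300
Latitude: fractional part 0.507300 → 30.438000 minutes
Longitude is negative → W; |value| = 106.114430
Lon: minutes = (106.114430 − 106) × 60 = 6.865800

1730.4380,S / 10606.8658,W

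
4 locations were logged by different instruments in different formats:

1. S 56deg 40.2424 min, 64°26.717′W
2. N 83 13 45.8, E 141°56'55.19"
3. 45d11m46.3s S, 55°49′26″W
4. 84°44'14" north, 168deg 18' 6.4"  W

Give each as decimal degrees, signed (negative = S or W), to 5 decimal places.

1. -56.67071, -64.44528
2. 83.22939, 141.94866
3. -45.19619, -55.82389
4. 84.73722, -168.30178

Point 1:
  φ: 56 + 40.2424/60 = 56.670707
  S ⇒ negate
  Lon: 26.717′ = 0.445283°; total 64.445283
  W ⇒ negate
Point 2:
  Latitude: 83° + 13/60 + 45.8/3600 = 83 + 0.216667 + 0.012722 = 83.229389
  N ⇒ keep positive
  Lon: 141 + 56/60 + 55.19/3600 = 141.948664
  E → positive
Point 3:
  Latitude: 45° + 11/60 + 46.3/3600 = 45 + 0.183333 + 0.012861 = 45.196194
  S → negative
  Lon: 49′ + 26″ = 49.43333′; 55 + 49.43333/60 = 55.823889
  W ⇒ negate
Point 4:
  Latitude: 84 + 44/60 + 14/3600 = 84.737222
  N → positive
  Longitude: 168 + 18/60 + 6.4/3600 = 168.301778
  hemisphere W, so the sign is −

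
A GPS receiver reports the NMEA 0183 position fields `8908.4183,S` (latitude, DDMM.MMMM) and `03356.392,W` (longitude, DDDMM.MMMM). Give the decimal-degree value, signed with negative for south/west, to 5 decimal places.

Latitude: split at 2 digits → 89° and 8.4183′; 89 + 8.4183/60 = 89.140305
S ⇒ negate
Lon: degrees = first 3 digits = 33, minutes = 56.392; 33 + 56.392/60 = 33.939867
W ⇒ negate

-89.14031, -33.93987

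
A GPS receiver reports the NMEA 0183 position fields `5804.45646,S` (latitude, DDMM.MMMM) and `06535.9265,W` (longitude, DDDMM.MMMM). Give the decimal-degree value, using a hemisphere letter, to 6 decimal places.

Lat: split at 2 digits → 58° and 4.45646′; 58 + 4.45646/60 = 58.0742743
Longitude: split at 3 digits → 065° and 35.9265′; 65 + 35.9265/60 = 65.5987750

58.074274° S, 65.598775° W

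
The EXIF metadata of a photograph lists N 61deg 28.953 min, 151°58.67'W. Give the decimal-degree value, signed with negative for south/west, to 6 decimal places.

61.482550, -151.977833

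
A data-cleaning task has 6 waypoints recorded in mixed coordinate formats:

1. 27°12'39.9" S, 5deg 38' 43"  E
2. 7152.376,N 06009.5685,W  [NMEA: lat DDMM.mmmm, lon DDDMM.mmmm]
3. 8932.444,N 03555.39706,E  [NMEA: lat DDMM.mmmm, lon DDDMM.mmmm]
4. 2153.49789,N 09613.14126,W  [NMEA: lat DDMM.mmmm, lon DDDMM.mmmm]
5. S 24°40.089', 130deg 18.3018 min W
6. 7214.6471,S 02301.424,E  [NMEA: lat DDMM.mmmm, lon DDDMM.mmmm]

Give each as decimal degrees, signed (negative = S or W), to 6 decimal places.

Point 1:
  Latitude: 12′ + 39.9″ = 12.66500′; 27 + 12.66500/60 = 27.2110833
  hemisphere S, so the sign is −
  Longitude: 5° + 38/60 + 43/3600 = 5 + 0.633333 + 0.011944 = 5.6452778
  E → positive
Point 2:
  φ: degrees = first 2 digits = 71, minutes = 52.376; 71 + 52.376/60 = 71.8729333
  N → positive
  λ: degrees = first 3 digits = 60, minutes = 9.5685; 60 + 9.5685/60 = 60.1594750
  W → negative
Point 3:
  Latitude: split at 2 digits → 89° and 32.444′; 89 + 32.444/60 = 89.5407333
  N ⇒ keep positive
  Longitude: degrees = first 3 digits = 35, minutes = 55.39706; 35 + 55.39706/60 = 35.9232843
  E ⇒ keep positive
Point 4:
  φ: split at 2 digits → 21° and 53.49789′; 21 + 53.49789/60 = 21.8916315
  N ⇒ keep positive
  Longitude: degrees = first 3 digits = 96, minutes = 13.14126; 96 + 13.14126/60 = 96.2190210
  W → negative
Point 5:
  Lat: 24 + 40.089/60 = 24.6681500
  S ⇒ negate
  Longitude: 18.3018′ = 0.305030°; total 130.3050300
  hemisphere W, so the sign is −
Point 6:
  φ: split at 2 digits → 72° and 14.6471′; 72 + 14.6471/60 = 72.2441183
  S ⇒ negate
  λ: split at 3 digits → 023° and 1.424′; 23 + 1.424/60 = 23.0237333
  E → positive

1. -27.211083, 5.645278
2. 71.872933, -60.159475
3. 89.540733, 35.923284
4. 21.891632, -96.219021
5. -24.668150, -130.305030
6. -72.244118, 23.023733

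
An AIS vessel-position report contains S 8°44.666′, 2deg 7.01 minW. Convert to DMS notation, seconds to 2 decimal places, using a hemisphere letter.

8°44′39.96″ S, 2°07′0.60″ W

φ: 44.66600′ → 44′ and 0.66600 × 60 = 39.9600″
Longitude: fractional minutes 0.01000 × 60 = 0.6000″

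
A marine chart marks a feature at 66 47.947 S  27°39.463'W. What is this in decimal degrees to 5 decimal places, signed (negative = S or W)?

φ: 66 + 47.947/60 = 66.799117
S → negative
λ: 39.463′ = 0.657717°; total 27.657717
W ⇒ negate

-66.79912, -27.65772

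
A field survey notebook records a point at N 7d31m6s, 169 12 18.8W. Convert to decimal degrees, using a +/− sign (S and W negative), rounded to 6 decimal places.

7.518333, -169.205222

Latitude: 31′ + 6″ = 31.10000′; 7 + 31.10000/60 = 7.5183333
N ⇒ keep positive
Longitude: 169° + 12/60 + 18.8/3600 = 169 + 0.200000 + 0.005222 = 169.2052222
hemisphere W, so the sign is −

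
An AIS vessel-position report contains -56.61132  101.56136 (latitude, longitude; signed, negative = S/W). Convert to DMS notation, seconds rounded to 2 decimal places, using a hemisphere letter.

56°36′40.75″ S, 101°33′40.90″ E

Latitude is negative → S; |value| = 56.611320
Latitude: whole degrees 56; 36.67920′ → 36′ and 40.7520″
Longitude: 0.561360 × 60 = 33.68160′ → 33′, remainder × 60 = 40.8960″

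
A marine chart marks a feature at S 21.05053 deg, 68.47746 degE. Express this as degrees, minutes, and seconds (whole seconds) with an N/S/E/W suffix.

21°03′2″ S, 68°28′39″ E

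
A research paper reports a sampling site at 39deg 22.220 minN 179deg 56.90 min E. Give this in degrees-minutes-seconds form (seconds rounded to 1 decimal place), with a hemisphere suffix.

39°22′13.2″ N, 179°56′54.0″ E

φ: fractional minutes 0.22000 × 60 = 13.200″
Lon: fractional minutes 0.90000 × 60 = 54.000″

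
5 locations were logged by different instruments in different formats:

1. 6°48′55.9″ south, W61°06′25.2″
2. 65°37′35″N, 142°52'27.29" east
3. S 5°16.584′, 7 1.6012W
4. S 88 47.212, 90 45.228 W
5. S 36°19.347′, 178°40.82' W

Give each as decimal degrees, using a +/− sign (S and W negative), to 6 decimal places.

1. -6.815528, -61.107000
2. 65.626389, 142.874247
3. -5.276400, -7.026687
4. -88.786867, -90.753800
5. -36.322450, -178.680333

Point 1:
  Lat: 48′ + 55.9″ = 48.93167′; 6 + 48.93167/60 = 6.8155278
  S ⇒ negate
  Lon: 61 + 6/60 + 25.2/3600 = 61.1070000
  hemisphere W, so the sign is −
Point 2:
  φ: 37′ + 35″ = 37.58333′; 65 + 37.58333/60 = 65.6263889
  N → positive
  Longitude: 52′ + 27.29″ = 52.45483′; 142 + 52.45483/60 = 142.8742472
  E ⇒ keep positive
Point 3:
  Latitude: 5 + 16.584/60 = 5.2764000
  hemisphere S, so the sign is −
  Longitude: 1.6012′ = 0.026687°; total 7.0266867
  hemisphere W, so the sign is −
Point 4:
  φ: 88 + 47.212/60 = 88.7868667
  S ⇒ negate
  λ: 90 + 45.228/60 = 90.7538000
  W ⇒ negate
Point 5:
  φ: 19.347′ = 0.322450°; total 36.3224500
  S ⇒ negate
  λ: 40.82′ = 0.680333°; total 178.6803333
  hemisphere W, so the sign is −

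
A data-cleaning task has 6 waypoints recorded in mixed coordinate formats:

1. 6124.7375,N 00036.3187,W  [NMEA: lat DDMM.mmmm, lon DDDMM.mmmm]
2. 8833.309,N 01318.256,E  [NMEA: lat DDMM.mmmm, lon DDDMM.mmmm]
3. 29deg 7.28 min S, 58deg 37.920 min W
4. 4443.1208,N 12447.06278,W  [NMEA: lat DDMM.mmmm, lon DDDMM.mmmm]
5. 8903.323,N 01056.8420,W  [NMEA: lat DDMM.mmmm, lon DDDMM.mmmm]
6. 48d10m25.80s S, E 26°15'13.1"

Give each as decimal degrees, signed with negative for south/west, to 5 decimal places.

1. 61.41229, -0.60531
2. 88.55515, 13.30427
3. -29.12133, -58.63200
4. 44.71868, -124.78438
5. 89.05538, -10.94737
6. -48.17383, 26.25364

Point 1:
  Latitude: degrees = first 2 digits = 61, minutes = 24.7375; 61 + 24.7375/60 = 61.412292
  N ⇒ keep positive
  λ: degrees = first 3 digits = 0, minutes = 36.3187; 0 + 36.3187/60 = 0.605312
  W ⇒ negate
Point 2:
  φ: degrees = first 2 digits = 88, minutes = 33.309; 88 + 33.309/60 = 88.555150
  N ⇒ keep positive
  λ: degrees = first 3 digits = 13, minutes = 18.256; 13 + 18.256/60 = 13.304267
  E → positive
Point 3:
  Lat: 29 + 7.28/60 = 29.121333
  S → negative
  λ: 58 + 37.92/60 = 58.632000
  hemisphere W, so the sign is −
Point 4:
  Latitude: degrees = first 2 digits = 44, minutes = 43.1208; 44 + 43.1208/60 = 44.718680
  N ⇒ keep positive
  Lon: degrees = first 3 digits = 124, minutes = 47.06278; 124 + 47.06278/60 = 124.784380
  W ⇒ negate
Point 5:
  Lat: degrees = first 2 digits = 89, minutes = 3.323; 89 + 3.323/60 = 89.055383
  N → positive
  Longitude: degrees = first 3 digits = 10, minutes = 56.842; 10 + 56.842/60 = 10.947367
  hemisphere W, so the sign is −
Point 6:
  Lat: 10′ + 25.8″ = 10.43000′; 48 + 10.43000/60 = 48.173833
  S ⇒ negate
  λ: 26° + 15/60 + 13.1/3600 = 26 + 0.250000 + 0.003639 = 26.253639
  E ⇒ keep positive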